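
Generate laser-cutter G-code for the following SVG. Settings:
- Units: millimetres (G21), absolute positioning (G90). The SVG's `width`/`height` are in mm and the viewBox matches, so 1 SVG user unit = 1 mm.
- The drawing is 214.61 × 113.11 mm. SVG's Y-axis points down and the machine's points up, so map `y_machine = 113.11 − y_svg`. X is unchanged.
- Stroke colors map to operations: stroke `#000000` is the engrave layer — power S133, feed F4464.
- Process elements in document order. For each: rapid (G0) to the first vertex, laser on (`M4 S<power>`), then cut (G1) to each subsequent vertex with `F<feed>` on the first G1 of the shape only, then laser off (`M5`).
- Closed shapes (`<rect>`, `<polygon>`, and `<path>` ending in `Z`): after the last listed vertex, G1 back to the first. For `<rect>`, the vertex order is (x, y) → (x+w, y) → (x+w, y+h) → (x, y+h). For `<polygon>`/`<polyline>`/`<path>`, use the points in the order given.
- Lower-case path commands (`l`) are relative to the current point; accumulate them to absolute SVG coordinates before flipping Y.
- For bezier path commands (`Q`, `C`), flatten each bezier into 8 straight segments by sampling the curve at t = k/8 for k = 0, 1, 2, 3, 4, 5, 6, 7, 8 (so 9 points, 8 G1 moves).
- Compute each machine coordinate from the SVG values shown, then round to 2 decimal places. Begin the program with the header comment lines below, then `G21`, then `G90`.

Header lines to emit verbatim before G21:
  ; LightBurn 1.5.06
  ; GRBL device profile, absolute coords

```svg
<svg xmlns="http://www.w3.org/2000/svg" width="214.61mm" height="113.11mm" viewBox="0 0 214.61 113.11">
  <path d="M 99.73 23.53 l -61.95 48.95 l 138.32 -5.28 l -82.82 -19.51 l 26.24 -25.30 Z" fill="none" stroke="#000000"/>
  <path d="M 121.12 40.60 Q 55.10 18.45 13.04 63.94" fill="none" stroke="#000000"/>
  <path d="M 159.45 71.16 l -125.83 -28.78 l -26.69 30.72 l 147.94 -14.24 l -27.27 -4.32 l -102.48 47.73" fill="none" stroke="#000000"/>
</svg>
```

viewBox `0 0 214.61 113.11` with mm width/height → 1 unit = 1 mm. Flip: y_m = 113.11 − y_svg.

**Shape 1** — `<path>` closed polygon, stroke `#000000` → engrave (S133, F4464). Machine vertices: (99.73,89.58) → (37.78,40.63) → (176.10,45.91) → (93.28,65.42) → (119.52,90.72) → (99.73,89.58). Closed: final G1 returns to the first vertex.

**Shape 2** — `<path>` quadratic bezier, stroke `#000000` → engrave (S133, F4464). Control points (SVG): P0=(121.12,40.60), P1=(55.10,18.45), P2=(13.04,63.94); sampled at t=k/8. Machine vertices: (121.12,72.51) → (104.99,76.99) → (89.61,79.36) → (74.97,79.61) → (61.09,77.75) → (47.95,73.78) → (35.57,67.69) → (23.93,59.49) → (13.04,49.17). Open path.

**Shape 3** — `<path>` open polyline, stroke `#000000` → engrave (S133, F4464). Machine vertices: (159.45,41.95) → (33.62,70.73) → (6.93,40.01) → (154.87,54.25) → (127.60,58.57) → (25.12,10.84). Open path.

; LightBurn 1.5.06
; GRBL device profile, absolute coords
G21
G90
G0 X99.73 Y89.58
M4 S133
G1 X37.78 Y40.63 F4464
G1 X176.10 Y45.91
G1 X93.28 Y65.42
G1 X119.52 Y90.72
G1 X99.73 Y89.58
M5
G0 X121.12 Y72.51
M4 S133
G1 X104.99 Y76.99 F4464
G1 X89.61 Y79.36
G1 X74.97 Y79.61
G1 X61.09 Y77.75
G1 X47.95 Y73.78
G1 X35.57 Y67.69
G1 X23.93 Y59.49
G1 X13.04 Y49.17
M5
G0 X159.45 Y41.95
M4 S133
G1 X33.62 Y70.73 F4464
G1 X6.93 Y40.01
G1 X154.87 Y54.25
G1 X127.60 Y58.57
G1 X25.12 Y10.84
M5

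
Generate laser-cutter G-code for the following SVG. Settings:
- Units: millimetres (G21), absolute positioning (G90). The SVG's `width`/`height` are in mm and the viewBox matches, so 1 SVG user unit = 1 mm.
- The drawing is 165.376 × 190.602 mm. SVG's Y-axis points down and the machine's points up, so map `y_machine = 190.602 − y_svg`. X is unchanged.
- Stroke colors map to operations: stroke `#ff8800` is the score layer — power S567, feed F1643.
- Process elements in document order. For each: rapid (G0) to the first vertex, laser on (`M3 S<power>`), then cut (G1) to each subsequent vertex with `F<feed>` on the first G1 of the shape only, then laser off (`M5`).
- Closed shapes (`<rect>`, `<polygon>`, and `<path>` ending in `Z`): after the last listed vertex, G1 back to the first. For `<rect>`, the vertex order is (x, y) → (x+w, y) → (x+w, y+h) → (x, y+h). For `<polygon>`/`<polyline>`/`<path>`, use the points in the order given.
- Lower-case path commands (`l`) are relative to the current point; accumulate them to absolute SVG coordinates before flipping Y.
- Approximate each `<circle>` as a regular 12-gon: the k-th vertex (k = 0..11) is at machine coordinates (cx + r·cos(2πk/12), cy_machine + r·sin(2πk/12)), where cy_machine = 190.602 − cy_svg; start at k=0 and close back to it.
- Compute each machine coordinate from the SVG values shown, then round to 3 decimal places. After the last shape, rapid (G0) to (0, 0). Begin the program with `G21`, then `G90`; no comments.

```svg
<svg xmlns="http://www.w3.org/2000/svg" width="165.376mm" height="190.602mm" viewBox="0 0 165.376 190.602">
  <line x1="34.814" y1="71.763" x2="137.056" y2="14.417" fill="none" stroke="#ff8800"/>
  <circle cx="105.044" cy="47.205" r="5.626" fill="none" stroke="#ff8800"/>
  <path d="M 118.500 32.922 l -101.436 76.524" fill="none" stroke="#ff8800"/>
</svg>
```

G21
G90
G0 X34.814 Y118.839
M3 S567
G1 X137.056 Y176.185 F1643
M5
G0 X110.670 Y143.397
M3 S567
G1 X109.916 Y146.210 F1643
G1 X107.857 Y148.269
G1 X105.044 Y149.023
G1 X102.231 Y148.269
G1 X100.172 Y146.210
G1 X99.418 Y143.397
G1 X100.172 Y140.584
G1 X102.231 Y138.525
G1 X105.044 Y137.771
G1 X107.857 Y138.525
G1 X109.916 Y140.584
G1 X110.670 Y143.397
M5
G0 X118.500 Y157.680
M3 S567
G1 X17.064 Y81.156 F1643
M5
G0 X0.000 Y0.000

1 u = 1 mm; y_m = 190.602 − y.

[1] `<line>` line segment, #ff8800→score S567 F1643: (34.814,118.839) → (137.056,176.185)

[2] `<circle>` circle, #ff8800→score S567 F1643: (110.670,143.397) → (109.916,146.210) → (107.857,148.269) → (105.044,149.023) → (102.231,148.269) → (100.172,146.210) → (99.418,143.397) → (100.172,140.584) → (102.231,138.525) → (105.044,137.771) → (107.857,138.525) → (109.916,140.584) → (110.670,143.397) (closed)

[3] `<path>` line segment, #ff8800→score S567 F1643: (118.500,157.680) → (17.064,81.156)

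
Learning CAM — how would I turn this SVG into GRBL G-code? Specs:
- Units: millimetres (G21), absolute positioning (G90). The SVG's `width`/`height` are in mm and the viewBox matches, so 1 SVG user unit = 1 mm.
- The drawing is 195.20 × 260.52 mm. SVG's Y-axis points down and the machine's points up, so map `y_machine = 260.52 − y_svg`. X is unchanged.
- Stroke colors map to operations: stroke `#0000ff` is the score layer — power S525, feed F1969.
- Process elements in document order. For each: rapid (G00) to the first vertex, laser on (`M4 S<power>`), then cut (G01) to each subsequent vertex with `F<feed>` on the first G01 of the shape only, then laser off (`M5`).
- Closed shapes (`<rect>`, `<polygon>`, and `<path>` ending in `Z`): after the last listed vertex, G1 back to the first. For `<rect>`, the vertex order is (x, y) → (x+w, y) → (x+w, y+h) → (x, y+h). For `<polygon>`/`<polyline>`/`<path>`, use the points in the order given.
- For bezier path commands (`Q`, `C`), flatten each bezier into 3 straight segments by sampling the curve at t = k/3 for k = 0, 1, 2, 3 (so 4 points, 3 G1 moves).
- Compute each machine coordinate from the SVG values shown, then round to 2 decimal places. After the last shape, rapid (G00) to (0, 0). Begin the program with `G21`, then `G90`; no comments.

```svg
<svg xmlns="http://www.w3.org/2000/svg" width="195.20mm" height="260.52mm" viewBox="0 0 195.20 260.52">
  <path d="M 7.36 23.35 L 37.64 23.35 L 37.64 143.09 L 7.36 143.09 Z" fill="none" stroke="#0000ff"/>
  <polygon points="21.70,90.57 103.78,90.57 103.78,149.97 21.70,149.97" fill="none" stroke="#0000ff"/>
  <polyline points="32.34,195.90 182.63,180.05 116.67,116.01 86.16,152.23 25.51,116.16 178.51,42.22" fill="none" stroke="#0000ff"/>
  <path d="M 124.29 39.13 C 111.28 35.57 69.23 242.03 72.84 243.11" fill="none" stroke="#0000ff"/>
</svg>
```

G21
G90
G00 X7.36 Y237.17
M4 S525
G01 X37.64 Y237.17 F1969
G01 X37.64 Y117.43
G01 X7.36 Y117.43
G01 X7.36 Y237.17
M5
G00 X21.70 Y169.95
M4 S525
G01 X103.78 Y169.95 F1969
G01 X103.78 Y110.55
G01 X21.70 Y110.55
G01 X21.70 Y169.95
M5
G00 X32.34 Y64.62
M4 S525
G01 X182.63 Y80.47 F1969
G01 X116.67 Y144.51
G01 X86.16 Y108.29
G01 X25.51 Y144.36
G01 X178.51 Y218.30
M5
G00 X124.29 Y221.39
M4 S525
G01 X104.37 Y170.33 F1969
G01 X81.68 Y71.56
G01 X72.84 Y17.41
M5
G00 X0.00 Y0.00

1 u = 1 mm; y_m = 260.52 − y.

[1] `<path>` rectangle, #0000ff→score S525 F1969: (7.36,237.17) → (37.64,237.17) → (37.64,117.43) → (7.36,117.43) → (7.36,237.17) (closed)

[2] `<polygon>` rectangle, #0000ff→score S525 F1969: (21.70,169.95) → (103.78,169.95) → (103.78,110.55) → (21.70,110.55) → (21.70,169.95) (closed)

[3] `<polyline>` open polyline, #0000ff→score S525 F1969: (32.34,64.62) → (182.63,80.47) → (116.67,144.51) → (86.16,108.29) → (25.51,144.36) → (178.51,218.30)

[4] `<path>` cubic bezier, #0000ff→score S525 F1969: (124.29,221.39) → (104.37,170.33) → (81.68,71.56) → (72.84,17.41)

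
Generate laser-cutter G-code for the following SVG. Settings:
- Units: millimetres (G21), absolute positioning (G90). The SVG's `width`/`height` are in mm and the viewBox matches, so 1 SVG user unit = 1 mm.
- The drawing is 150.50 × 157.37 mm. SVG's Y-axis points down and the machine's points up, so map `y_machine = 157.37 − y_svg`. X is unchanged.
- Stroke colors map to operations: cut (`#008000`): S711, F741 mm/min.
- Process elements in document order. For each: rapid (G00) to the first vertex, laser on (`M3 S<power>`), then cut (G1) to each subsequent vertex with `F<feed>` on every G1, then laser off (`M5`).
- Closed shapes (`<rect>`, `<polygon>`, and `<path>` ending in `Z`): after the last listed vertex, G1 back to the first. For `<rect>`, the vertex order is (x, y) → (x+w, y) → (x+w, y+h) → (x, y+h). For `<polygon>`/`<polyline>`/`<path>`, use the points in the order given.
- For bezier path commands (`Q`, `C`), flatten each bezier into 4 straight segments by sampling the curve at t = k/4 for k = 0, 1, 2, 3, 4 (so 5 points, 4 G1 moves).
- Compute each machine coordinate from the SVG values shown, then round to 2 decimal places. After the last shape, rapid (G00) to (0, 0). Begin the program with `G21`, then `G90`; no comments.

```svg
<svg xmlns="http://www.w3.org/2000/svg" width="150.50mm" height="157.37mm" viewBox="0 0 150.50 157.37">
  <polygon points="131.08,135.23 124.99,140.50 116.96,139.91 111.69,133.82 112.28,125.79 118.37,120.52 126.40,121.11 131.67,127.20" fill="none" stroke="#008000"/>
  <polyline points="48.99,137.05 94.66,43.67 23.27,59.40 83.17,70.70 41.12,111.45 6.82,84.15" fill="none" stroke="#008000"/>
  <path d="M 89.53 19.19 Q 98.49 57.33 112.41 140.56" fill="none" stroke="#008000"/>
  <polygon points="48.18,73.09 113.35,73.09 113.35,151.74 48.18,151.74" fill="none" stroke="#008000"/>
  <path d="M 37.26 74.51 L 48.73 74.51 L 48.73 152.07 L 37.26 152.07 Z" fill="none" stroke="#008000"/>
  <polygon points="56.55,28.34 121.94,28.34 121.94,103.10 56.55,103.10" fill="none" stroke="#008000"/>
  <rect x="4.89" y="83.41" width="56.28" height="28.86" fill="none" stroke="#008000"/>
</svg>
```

1 u = 1 mm; y_m = 157.37 − y.

[1] `<polygon>` regular polygon, #008000→cut S711 F741: (131.08,22.14) → (124.99,16.87) → (116.96,17.46) → (111.69,23.55) → (112.28,31.58) → (118.37,36.85) → (126.40,36.26) → (131.67,30.17) → (131.08,22.14) (closed)

[2] `<polyline>` open polyline, #008000→cut S711 F741: (48.99,20.32) → (94.66,113.70) → (23.27,97.97) → (83.17,86.67) → (41.12,45.92) → (6.82,73.22)

[3] `<path>` quadratic bezier, #008000→cut S711 F741: (89.53,138.18) → (94.32,116.29) → (99.73,88.77) → (105.76,55.61) → (112.41,16.81)

[4] `<polygon>` rectangle, #008000→cut S711 F741: (48.18,84.28) → (113.35,84.28) → (113.35,5.63) → (48.18,5.63) → (48.18,84.28) (closed)

[5] `<path>` rectangle, #008000→cut S711 F741: (37.26,82.86) → (48.73,82.86) → (48.73,5.30) → (37.26,5.30) → (37.26,82.86) (closed)

[6] `<polygon>` rectangle, #008000→cut S711 F741: (56.55,129.03) → (121.94,129.03) → (121.94,54.27) → (56.55,54.27) → (56.55,129.03) (closed)

[7] `<rect>` rectangle, #008000→cut S711 F741: (4.89,73.96) → (61.17,73.96) → (61.17,45.10) → (4.89,45.10) → (4.89,73.96) (closed)

G21
G90
G00 X131.08 Y22.14
M3 S711
G1 X124.99 Y16.87 F741
G1 X116.96 Y17.46 F741
G1 X111.69 Y23.55 F741
G1 X112.28 Y31.58 F741
G1 X118.37 Y36.85 F741
G1 X126.40 Y36.26 F741
G1 X131.67 Y30.17 F741
G1 X131.08 Y22.14 F741
M5
G00 X48.99 Y20.32
M3 S711
G1 X94.66 Y113.70 F741
G1 X23.27 Y97.97 F741
G1 X83.17 Y86.67 F741
G1 X41.12 Y45.92 F741
G1 X6.82 Y73.22 F741
M5
G00 X89.53 Y138.18
M3 S711
G1 X94.32 Y116.29 F741
G1 X99.73 Y88.77 F741
G1 X105.76 Y55.61 F741
G1 X112.41 Y16.81 F741
M5
G00 X48.18 Y84.28
M3 S711
G1 X113.35 Y84.28 F741
G1 X113.35 Y5.63 F741
G1 X48.18 Y5.63 F741
G1 X48.18 Y84.28 F741
M5
G00 X37.26 Y82.86
M3 S711
G1 X48.73 Y82.86 F741
G1 X48.73 Y5.30 F741
G1 X37.26 Y5.30 F741
G1 X37.26 Y82.86 F741
M5
G00 X56.55 Y129.03
M3 S711
G1 X121.94 Y129.03 F741
G1 X121.94 Y54.27 F741
G1 X56.55 Y54.27 F741
G1 X56.55 Y129.03 F741
M5
G00 X4.89 Y73.96
M3 S711
G1 X61.17 Y73.96 F741
G1 X61.17 Y45.10 F741
G1 X4.89 Y45.10 F741
G1 X4.89 Y73.96 F741
M5
G00 X0.00 Y0.00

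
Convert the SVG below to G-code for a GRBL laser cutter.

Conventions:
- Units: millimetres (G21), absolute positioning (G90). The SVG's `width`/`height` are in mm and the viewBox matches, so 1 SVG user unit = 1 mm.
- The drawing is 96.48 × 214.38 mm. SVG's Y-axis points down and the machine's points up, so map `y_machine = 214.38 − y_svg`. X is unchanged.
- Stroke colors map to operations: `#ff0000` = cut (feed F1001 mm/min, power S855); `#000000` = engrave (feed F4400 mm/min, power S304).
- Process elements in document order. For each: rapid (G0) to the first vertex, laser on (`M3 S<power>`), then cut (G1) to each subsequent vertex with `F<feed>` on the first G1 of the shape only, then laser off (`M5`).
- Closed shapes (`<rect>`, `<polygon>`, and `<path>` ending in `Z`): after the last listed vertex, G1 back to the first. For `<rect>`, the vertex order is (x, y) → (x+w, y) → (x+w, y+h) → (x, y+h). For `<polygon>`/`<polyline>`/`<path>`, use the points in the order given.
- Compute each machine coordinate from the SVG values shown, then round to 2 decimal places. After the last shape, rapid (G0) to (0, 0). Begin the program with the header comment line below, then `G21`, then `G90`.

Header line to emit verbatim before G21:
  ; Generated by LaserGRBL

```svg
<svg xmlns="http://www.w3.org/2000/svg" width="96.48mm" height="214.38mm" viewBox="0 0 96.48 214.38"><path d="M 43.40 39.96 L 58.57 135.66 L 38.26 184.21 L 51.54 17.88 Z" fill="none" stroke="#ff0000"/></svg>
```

1 u = 1 mm; y_m = 214.38 − y.

[1] `<path>` closed polygon, #ff0000→cut S855 F1001: (43.40,174.42) → (58.57,78.72) → (38.26,30.17) → (51.54,196.50) → (43.40,174.42) (closed)

; Generated by LaserGRBL
G21
G90
G0 X43.40 Y174.42
M3 S855
G1 X58.57 Y78.72 F1001
G1 X38.26 Y30.17
G1 X51.54 Y196.50
G1 X43.40 Y174.42
M5
G0 X0.00 Y0.00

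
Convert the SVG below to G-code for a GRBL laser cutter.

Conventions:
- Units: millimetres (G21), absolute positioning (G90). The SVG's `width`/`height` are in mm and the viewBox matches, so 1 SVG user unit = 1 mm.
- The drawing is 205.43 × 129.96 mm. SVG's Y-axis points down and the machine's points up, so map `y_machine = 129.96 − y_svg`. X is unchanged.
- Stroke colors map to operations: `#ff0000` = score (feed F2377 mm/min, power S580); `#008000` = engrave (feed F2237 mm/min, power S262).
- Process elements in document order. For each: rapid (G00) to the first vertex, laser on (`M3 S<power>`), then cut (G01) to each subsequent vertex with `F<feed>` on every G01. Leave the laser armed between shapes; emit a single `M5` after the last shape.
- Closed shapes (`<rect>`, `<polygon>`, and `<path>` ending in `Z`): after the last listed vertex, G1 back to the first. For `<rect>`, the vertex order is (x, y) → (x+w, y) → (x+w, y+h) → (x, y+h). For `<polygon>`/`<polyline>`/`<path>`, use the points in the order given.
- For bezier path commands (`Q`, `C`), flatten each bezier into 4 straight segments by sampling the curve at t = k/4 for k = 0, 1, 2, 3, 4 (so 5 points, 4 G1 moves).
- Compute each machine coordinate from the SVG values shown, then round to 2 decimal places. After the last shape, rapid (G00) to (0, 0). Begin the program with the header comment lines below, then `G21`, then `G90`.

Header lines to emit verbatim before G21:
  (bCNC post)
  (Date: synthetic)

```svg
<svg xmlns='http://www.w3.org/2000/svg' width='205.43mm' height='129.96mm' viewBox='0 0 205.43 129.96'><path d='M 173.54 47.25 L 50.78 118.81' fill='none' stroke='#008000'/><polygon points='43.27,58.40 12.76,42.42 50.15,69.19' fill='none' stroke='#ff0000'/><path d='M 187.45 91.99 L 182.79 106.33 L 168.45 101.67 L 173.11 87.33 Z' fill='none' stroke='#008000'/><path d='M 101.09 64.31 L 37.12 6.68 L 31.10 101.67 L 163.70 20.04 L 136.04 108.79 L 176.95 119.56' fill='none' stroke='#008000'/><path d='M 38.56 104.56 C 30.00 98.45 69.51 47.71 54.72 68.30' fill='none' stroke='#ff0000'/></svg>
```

(bCNC post)
(Date: synthetic)
G21
G90
G00 X173.54 Y82.71
M3 S262
G01 X50.78 Y11.15 F2237
G00 X43.27 Y71.56
M3 S580
G01 X12.76 Y87.54 F2377
G01 X50.15 Y60.77 F2377
G01 X43.27 Y71.56 F2377
G00 X187.45 Y37.97
M3 S262
G01 X182.79 Y23.63 F2237
G01 X168.45 Y28.29 F2237
G01 X173.11 Y42.63 F2237
G01 X187.45 Y37.97 F2237
G00 X101.09 Y65.65
M3 S262
G01 X37.12 Y123.28 F2237
G01 X31.10 Y28.29 F2237
G01 X163.70 Y109.92 F2237
G01 X136.04 Y21.17 F2237
G01 X176.95 Y10.40 F2237
G00 X38.56 Y25.40
M3 S580
G01 X39.55 Y36.54 F2377
G01 X48.98 Y53.54 F2377
G01 X57.23 Y65.54 F2377
G01 X54.72 Y61.66 F2377
M5
G00 X0.00 Y0.00

1 u = 1 mm; y_m = 129.96 − y.

[1] `<path>` line segment, #008000→engrave S262 F2237: (173.54,82.71) → (50.78,11.15)

[2] `<polygon>` closed polygon, #ff0000→score S580 F2377: (43.27,71.56) → (12.76,87.54) → (50.15,60.77) → (43.27,71.56) (closed)

[3] `<path>` regular polygon, #008000→engrave S262 F2237: (187.45,37.97) → (182.79,23.63) → (168.45,28.29) → (173.11,42.63) → (187.45,37.97) (closed)

[4] `<path>` open polyline, #008000→engrave S262 F2237: (101.09,65.65) → (37.12,123.28) → (31.10,28.29) → (163.70,109.92) → (136.04,21.17) → (176.95,10.40)

[5] `<path>` cubic bezier, #ff0000→score S580 F2377: (38.56,25.40) → (39.55,36.54) → (48.98,53.54) → (57.23,65.54) → (54.72,61.66)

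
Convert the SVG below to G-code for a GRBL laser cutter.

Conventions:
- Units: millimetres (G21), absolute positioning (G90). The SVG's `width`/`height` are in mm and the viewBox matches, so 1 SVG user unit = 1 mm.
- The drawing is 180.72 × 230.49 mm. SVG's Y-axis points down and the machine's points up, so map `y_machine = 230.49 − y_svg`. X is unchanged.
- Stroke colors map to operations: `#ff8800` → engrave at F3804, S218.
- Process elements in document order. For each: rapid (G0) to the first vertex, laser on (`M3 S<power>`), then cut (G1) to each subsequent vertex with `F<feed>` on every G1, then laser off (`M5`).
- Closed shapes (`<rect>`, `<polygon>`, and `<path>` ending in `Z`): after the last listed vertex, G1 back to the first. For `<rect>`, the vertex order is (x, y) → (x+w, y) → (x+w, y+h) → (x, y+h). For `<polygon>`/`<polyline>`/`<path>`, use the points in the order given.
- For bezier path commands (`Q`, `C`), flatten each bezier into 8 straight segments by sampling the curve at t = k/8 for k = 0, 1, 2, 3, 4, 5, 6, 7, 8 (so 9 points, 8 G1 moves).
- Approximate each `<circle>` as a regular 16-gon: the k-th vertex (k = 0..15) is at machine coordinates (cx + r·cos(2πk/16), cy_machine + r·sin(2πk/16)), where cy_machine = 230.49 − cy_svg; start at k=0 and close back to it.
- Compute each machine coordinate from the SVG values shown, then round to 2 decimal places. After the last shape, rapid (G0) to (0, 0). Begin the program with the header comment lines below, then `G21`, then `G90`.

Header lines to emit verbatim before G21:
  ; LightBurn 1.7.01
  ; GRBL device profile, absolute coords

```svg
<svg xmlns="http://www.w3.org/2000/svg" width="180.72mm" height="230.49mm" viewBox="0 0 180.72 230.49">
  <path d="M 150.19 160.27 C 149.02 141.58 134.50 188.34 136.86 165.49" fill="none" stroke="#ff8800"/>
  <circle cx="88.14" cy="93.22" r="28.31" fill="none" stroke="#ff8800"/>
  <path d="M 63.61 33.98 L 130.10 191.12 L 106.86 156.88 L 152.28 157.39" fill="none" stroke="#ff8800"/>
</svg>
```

viewBox `0 0 180.72 230.49` with mm width/height → 1 unit = 1 mm. Flip: y_m = 230.49 − y_svg.

**Shape 1** — `<path>` cubic bezier, stroke `#ff8800` → engrave (S218, F3804). Control points (SVG): P0=(150.19,160.27), P1=(149.02,141.58), P2=(134.50,188.34), P3=(136.86,165.49); sampled at t=k/8. Machine vertices: (150.19,70.22) → (149.18,74.42) → (147.28,74.08) → (144.84,70.76) → (142.20,66.05) → (139.73,61.54) → (137.78,58.80) → (136.71,59.43) → (136.86,65.00). Open path.

**Shape 2** — `<circle>` circle, stroke `#ff8800` → engrave (S218, F3804). Machine vertices: (116.45,137.27) → (114.30,148.10) → (108.16,157.29) → (98.97,163.43) → (88.14,165.58) → (77.31,163.43) → (68.12,157.29) → (61.98,148.10) → (59.83,137.27) → (61.98,126.44) → (68.12,117.25) → (77.31,111.11) → (88.14,108.96) → (98.97,111.11) → (108.16,117.25) → (114.30,126.44) → (116.45,137.27). Closed: final G1 returns to the first vertex.

**Shape 3** — `<path>` open polyline, stroke `#ff8800` → engrave (S218, F3804). Machine vertices: (63.61,196.51) → (130.10,39.37) → (106.86,73.61) → (152.28,73.10). Open path.

; LightBurn 1.7.01
; GRBL device profile, absolute coords
G21
G90
G0 X150.19 Y70.22
M3 S218
G1 X149.18 Y74.42 F3804
G1 X147.28 Y74.08 F3804
G1 X144.84 Y70.76 F3804
G1 X142.20 Y66.05 F3804
G1 X139.73 Y61.54 F3804
G1 X137.78 Y58.80 F3804
G1 X136.71 Y59.43 F3804
G1 X136.86 Y65.00 F3804
M5
G0 X116.45 Y137.27
M3 S218
G1 X114.30 Y148.10 F3804
G1 X108.16 Y157.29 F3804
G1 X98.97 Y163.43 F3804
G1 X88.14 Y165.58 F3804
G1 X77.31 Y163.43 F3804
G1 X68.12 Y157.29 F3804
G1 X61.98 Y148.10 F3804
G1 X59.83 Y137.27 F3804
G1 X61.98 Y126.44 F3804
G1 X68.12 Y117.25 F3804
G1 X77.31 Y111.11 F3804
G1 X88.14 Y108.96 F3804
G1 X98.97 Y111.11 F3804
G1 X108.16 Y117.25 F3804
G1 X114.30 Y126.44 F3804
G1 X116.45 Y137.27 F3804
M5
G0 X63.61 Y196.51
M3 S218
G1 X130.10 Y39.37 F3804
G1 X106.86 Y73.61 F3804
G1 X152.28 Y73.10 F3804
M5
G0 X0.00 Y0.00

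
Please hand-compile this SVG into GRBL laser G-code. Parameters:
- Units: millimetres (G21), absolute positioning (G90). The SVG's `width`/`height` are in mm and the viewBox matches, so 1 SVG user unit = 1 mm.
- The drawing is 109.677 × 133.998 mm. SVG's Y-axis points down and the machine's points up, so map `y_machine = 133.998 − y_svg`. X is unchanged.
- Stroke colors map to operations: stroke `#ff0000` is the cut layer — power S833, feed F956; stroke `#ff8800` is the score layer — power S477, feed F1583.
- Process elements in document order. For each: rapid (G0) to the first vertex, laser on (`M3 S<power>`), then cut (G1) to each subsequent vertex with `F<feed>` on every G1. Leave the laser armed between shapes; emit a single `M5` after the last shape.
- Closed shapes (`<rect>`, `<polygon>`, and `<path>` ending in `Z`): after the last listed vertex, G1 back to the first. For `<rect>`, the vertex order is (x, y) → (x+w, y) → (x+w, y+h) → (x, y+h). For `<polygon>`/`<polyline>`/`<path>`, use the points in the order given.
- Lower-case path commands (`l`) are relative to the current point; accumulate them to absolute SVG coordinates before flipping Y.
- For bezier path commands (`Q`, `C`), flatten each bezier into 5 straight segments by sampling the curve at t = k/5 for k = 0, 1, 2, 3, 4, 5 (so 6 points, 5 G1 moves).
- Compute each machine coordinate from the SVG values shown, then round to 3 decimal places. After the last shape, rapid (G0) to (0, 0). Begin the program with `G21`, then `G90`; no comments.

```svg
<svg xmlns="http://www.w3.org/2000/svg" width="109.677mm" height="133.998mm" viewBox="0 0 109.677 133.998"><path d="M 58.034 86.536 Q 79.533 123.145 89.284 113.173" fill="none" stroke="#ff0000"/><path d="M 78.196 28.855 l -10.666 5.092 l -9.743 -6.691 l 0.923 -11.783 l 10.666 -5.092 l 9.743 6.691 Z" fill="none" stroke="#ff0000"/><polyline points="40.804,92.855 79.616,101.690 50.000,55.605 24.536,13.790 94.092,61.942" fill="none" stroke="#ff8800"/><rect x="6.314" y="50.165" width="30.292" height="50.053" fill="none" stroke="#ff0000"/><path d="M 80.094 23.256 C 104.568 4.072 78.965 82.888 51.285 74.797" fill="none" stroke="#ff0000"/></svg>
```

viewBox `0 0 109.677 133.998` with mm width/height → 1 unit = 1 mm. Flip: y_m = 133.998 − y_svg.

**Shape 1** — `<path>` quadratic bezier, stroke `#ff0000` → cut (S833, F956). Control points (SVG): P0=(58.034,86.536), P1=(79.533,123.145), P2=(89.284,113.173); sampled at t=k/5. Machine vertices: (58.034,47.462) → (66.164,34.682) → (73.354,25.628) → (79.604,20.300) → (84.914,18.699) → (89.284,20.825). Open path.

**Shape 2** — `<path>` regular polygon, stroke `#ff0000` → cut (S833, F956). Machine vertices: (78.196,105.143) → (67.530,100.051) → (57.787,106.742) → (58.710,118.525) → (69.376,123.617) → (79.119,116.926) → (78.196,105.143). Closed: final G1 returns to the first vertex.

**Shape 3** — `<polyline>` open polyline, stroke `#ff8800` → score (S477, F1583). Machine vertices: (40.804,41.143) → (79.616,32.308) → (50.000,78.393) → (24.536,120.208) → (94.092,72.056). Open path.

**Shape 4** — `<rect>` rectangle, stroke `#ff0000` → cut (S833, F956). Machine vertices: (6.314,83.833) → (36.606,83.833) → (36.606,33.780) → (6.314,33.780) → (6.314,83.833). Closed: final G1 returns to the first vertex.

**Shape 5** — `<path>` cubic bezier, stroke `#ff0000` → cut (S833, F956). Control points (SVG): P0=(80.094,23.256), P1=(104.568,4.072), P2=(78.965,82.888), P3=(51.285,74.797); sampled at t=k/5. Machine vertices: (80.094,110.742) → (89.153,111.972) → (88.498,98.557) → (80.432,79.373) → (67.260,63.296) → (51.285,59.201). Open path.

G21
G90
G0 X58.034 Y47.462
M3 S833
G1 X66.164 Y34.682 F956
G1 X73.354 Y25.628 F956
G1 X79.604 Y20.300 F956
G1 X84.914 Y18.699 F956
G1 X89.284 Y20.825 F956
G0 X78.196 Y105.143
M3 S833
G1 X67.530 Y100.051 F956
G1 X57.787 Y106.742 F956
G1 X58.710 Y118.525 F956
G1 X69.376 Y123.617 F956
G1 X79.119 Y116.926 F956
G1 X78.196 Y105.143 F956
G0 X40.804 Y41.143
M3 S477
G1 X79.616 Y32.308 F1583
G1 X50.000 Y78.393 F1583
G1 X24.536 Y120.208 F1583
G1 X94.092 Y72.056 F1583
G0 X6.314 Y83.833
M3 S833
G1 X36.606 Y83.833 F956
G1 X36.606 Y33.780 F956
G1 X6.314 Y33.780 F956
G1 X6.314 Y83.833 F956
G0 X80.094 Y110.742
M3 S833
G1 X89.153 Y111.972 F956
G1 X88.498 Y98.557 F956
G1 X80.432 Y79.373 F956
G1 X67.260 Y63.296 F956
G1 X51.285 Y59.201 F956
M5
G0 X0.000 Y0.000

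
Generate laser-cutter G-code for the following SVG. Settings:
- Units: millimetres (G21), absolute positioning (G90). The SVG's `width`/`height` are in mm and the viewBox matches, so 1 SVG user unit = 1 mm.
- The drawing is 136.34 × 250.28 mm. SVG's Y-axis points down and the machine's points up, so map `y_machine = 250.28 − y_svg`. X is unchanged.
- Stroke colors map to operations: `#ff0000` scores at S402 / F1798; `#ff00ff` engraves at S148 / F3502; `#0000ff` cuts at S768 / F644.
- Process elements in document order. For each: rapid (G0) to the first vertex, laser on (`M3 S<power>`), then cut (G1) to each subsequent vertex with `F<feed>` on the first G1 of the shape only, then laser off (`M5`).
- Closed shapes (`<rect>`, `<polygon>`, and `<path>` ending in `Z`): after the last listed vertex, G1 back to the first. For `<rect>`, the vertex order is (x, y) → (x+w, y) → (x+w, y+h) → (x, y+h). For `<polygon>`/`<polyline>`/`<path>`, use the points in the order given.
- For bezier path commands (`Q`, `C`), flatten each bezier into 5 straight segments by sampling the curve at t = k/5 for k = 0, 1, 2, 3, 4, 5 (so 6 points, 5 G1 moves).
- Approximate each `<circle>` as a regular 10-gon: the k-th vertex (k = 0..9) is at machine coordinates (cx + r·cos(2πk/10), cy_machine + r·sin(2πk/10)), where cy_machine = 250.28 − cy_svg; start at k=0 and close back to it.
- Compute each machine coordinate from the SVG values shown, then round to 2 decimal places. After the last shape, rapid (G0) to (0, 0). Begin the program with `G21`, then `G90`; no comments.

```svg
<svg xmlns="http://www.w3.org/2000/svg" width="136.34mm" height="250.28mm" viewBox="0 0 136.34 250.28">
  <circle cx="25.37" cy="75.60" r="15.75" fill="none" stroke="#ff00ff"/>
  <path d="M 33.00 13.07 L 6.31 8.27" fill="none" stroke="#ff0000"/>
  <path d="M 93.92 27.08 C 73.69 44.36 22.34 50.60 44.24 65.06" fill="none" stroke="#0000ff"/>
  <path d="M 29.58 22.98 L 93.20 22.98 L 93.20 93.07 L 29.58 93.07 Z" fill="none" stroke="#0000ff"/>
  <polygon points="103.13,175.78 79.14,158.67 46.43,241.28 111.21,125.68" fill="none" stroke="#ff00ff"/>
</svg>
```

1 u = 1 mm; y_m = 250.28 − y.

[1] `<circle>` circle, #ff00ff→engrave S148 F3502: (41.12,174.68) → (38.11,183.94) → (30.24,189.66) → (20.50,189.66) → (12.63,183.94) → (9.62,174.68) → (12.63,165.42) → (20.50,159.70) → (30.24,159.70) → (38.11,165.42) → (41.12,174.68) (closed)

[2] `<path>` line segment, #ff0000→score S402 F1798: (33.00,237.21) → (6.31,242.01)

[3] `<path>` cubic bezier, #0000ff→cut S768 F644: (93.92,223.20) → (78.88,214.00) → (61.39,206.53) → (46.44,199.86) → (39.06,193.06) → (44.24,185.22)

[4] `<path>` rectangle, #0000ff→cut S768 F644: (29.58,227.30) → (93.20,227.30) → (93.20,157.21) → (29.58,157.21) → (29.58,227.30) (closed)

[5] `<polygon>` closed polygon, #ff00ff→engrave S148 F3502: (103.13,74.50) → (79.14,91.61) → (46.43,9.00) → (111.21,124.60) → (103.13,74.50) (closed)

G21
G90
G0 X41.12 Y174.68
M3 S148
G1 X38.11 Y183.94 F3502
G1 X30.24 Y189.66
G1 X20.50 Y189.66
G1 X12.63 Y183.94
G1 X9.62 Y174.68
G1 X12.63 Y165.42
G1 X20.50 Y159.70
G1 X30.24 Y159.70
G1 X38.11 Y165.42
G1 X41.12 Y174.68
M5
G0 X33.00 Y237.21
M3 S402
G1 X6.31 Y242.01 F1798
M5
G0 X93.92 Y223.20
M3 S768
G1 X78.88 Y214.00 F644
G1 X61.39 Y206.53
G1 X46.44 Y199.86
G1 X39.06 Y193.06
G1 X44.24 Y185.22
M5
G0 X29.58 Y227.30
M3 S768
G1 X93.20 Y227.30 F644
G1 X93.20 Y157.21
G1 X29.58 Y157.21
G1 X29.58 Y227.30
M5
G0 X103.13 Y74.50
M3 S148
G1 X79.14 Y91.61 F3502
G1 X46.43 Y9.00
G1 X111.21 Y124.60
G1 X103.13 Y74.50
M5
G0 X0.00 Y0.00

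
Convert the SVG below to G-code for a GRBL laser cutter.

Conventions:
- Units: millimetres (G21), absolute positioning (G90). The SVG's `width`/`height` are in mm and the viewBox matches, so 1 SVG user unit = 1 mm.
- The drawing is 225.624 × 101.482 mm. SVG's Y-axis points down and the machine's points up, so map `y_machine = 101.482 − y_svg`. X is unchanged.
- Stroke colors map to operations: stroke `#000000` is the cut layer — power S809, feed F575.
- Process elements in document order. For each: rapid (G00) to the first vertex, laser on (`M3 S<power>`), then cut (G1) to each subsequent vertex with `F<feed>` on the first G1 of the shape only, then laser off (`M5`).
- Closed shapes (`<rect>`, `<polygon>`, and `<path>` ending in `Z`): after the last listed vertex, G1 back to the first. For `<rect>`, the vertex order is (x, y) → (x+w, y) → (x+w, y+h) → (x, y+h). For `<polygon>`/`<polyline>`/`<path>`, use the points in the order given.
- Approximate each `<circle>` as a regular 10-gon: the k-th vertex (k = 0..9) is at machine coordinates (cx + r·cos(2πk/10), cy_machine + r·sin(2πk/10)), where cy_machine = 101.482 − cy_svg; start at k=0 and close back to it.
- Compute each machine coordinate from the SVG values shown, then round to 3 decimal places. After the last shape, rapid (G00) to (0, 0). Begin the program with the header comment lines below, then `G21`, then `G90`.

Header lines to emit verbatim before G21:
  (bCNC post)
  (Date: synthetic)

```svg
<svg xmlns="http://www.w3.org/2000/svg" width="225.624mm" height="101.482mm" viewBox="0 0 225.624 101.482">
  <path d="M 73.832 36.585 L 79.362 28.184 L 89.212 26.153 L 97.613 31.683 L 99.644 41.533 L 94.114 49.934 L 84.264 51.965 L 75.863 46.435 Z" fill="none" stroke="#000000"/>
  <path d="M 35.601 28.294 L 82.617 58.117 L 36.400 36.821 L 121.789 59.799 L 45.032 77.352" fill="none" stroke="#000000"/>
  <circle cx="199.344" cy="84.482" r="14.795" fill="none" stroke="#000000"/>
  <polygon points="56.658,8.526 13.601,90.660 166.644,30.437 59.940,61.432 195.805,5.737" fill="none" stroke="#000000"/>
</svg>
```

(bCNC post)
(Date: synthetic)
G21
G90
G00 X73.832 Y64.897
M3 S809
G1 X79.362 Y73.298 F575
G1 X89.212 Y75.329
G1 X97.613 Y69.799
G1 X99.644 Y59.949
G1 X94.114 Y51.548
G1 X84.264 Y49.517
G1 X75.863 Y55.047
G1 X73.832 Y64.897
M5
G00 X35.601 Y73.188
M3 S809
G1 X82.617 Y43.365 F575
G1 X36.400 Y64.661
G1 X121.789 Y41.683
G1 X45.032 Y24.130
M5
G00 X214.139 Y17.000
M3 S809
G1 X211.313 Y25.696 F575
G1 X203.916 Y31.071
G1 X194.772 Y31.071
G1 X187.375 Y25.696
G1 X184.549 Y17.000
G1 X187.375 Y8.304
G1 X194.772 Y2.929
G1 X203.916 Y2.929
G1 X211.313 Y8.304
G1 X214.139 Y17.000
M5
G00 X56.658 Y92.956
M3 S809
G1 X13.601 Y10.822 F575
G1 X166.644 Y71.045
G1 X59.940 Y40.050
G1 X195.805 Y95.745
G1 X56.658 Y92.956
M5
G00 X0.000 Y0.000

Since the viewBox matches the mm dimensions, user units are millimetres directly. The only transform is the Y-flip y_m = 101.482 − y_svg.

Shape 1 is a regular polygon drawn with `<path>`. Its stroke #000000 means cut at S809, F575. After flipping Y the toolpath is (73.832,64.897) → (79.362,73.298) → (89.212,75.329) → (97.613,69.799) → (99.644,59.949) → (94.114,51.548) → (84.264,49.517) → (75.863,55.047) → (73.832,64.897), returning to the start.

Shape 2 is a open polyline drawn with `<path>`. Its stroke #000000 means cut at S809, F575. After flipping Y the toolpath is (35.601,73.188) → (82.617,43.365) → (36.400,64.661) → (121.789,41.683) → (45.032,24.130).

Shape 3 is a circle drawn with `<circle>`. Its stroke #000000 means cut at S809, F575. After flipping Y the toolpath is (214.139,17.000) → (211.313,25.696) → (203.916,31.071) → (194.772,31.071) → (187.375,25.696) → (184.549,17.000) → (187.375,8.304) → (194.772,2.929) → (203.916,2.929) → (211.313,8.304) → (214.139,17.000), returning to the start.

Shape 4 is a closed polygon drawn with `<polygon>`. Its stroke #000000 means cut at S809, F575. After flipping Y the toolpath is (56.658,92.956) → (13.601,10.822) → (166.644,71.045) → (59.940,40.050) → (195.805,95.745) → (56.658,92.956), returning to the start.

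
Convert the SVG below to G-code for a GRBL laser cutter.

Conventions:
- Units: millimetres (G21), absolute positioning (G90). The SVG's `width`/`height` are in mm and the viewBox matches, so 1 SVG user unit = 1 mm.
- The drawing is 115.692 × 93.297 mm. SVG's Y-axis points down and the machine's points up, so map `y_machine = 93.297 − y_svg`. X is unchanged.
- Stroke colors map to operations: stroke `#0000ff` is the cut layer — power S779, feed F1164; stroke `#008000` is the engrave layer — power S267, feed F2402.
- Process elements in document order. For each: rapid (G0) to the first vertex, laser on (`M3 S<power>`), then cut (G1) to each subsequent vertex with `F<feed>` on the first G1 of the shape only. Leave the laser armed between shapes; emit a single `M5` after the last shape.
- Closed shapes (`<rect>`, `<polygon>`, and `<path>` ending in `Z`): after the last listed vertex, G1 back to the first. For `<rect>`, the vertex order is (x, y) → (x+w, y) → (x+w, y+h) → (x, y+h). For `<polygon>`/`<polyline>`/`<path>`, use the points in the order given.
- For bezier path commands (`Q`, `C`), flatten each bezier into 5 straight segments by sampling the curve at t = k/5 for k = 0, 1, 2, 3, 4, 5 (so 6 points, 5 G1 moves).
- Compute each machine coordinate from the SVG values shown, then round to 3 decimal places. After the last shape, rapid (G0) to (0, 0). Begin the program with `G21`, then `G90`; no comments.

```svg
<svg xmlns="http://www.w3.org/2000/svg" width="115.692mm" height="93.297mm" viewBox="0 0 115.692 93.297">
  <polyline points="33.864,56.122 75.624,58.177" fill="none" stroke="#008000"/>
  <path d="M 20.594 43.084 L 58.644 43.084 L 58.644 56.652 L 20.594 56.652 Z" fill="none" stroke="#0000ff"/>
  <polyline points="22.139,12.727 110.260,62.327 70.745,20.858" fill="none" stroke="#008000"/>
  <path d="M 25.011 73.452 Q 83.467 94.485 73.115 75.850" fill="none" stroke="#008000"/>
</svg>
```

viewBox `0 0 115.692 93.297` with mm width/height → 1 unit = 1 mm. Flip: y_m = 93.297 − y_svg.

**Shape 1** — `<polyline>` line segment, stroke `#008000` → engrave (S267, F2402). Machine vertices: (33.864,37.175) → (75.624,35.120). Open path.

**Shape 2** — `<path>` rectangle, stroke `#0000ff` → cut (S779, F1164). Machine vertices: (20.594,50.213) → (58.644,50.213) → (58.644,36.645) → (20.594,36.645) → (20.594,50.213). Closed: final G1 returns to the first vertex.

**Shape 3** — `<polyline>` open polyline, stroke `#008000` → engrave (S267, F2402). Machine vertices: (22.139,80.570) → (110.260,30.970) → (70.745,72.439). Open path.

**Shape 4** — `<path>` quadratic bezier, stroke `#008000` → engrave (S267, F2402). Control points (SVG): P0=(25.011,73.452), P1=(83.467,94.485), P2=(73.115,75.850); sampled at t=k/5. Machine vertices: (25.011,19.845) → (45.641,13.019) → (60.767,9.365) → (70.387,8.886) → (74.503,11.580) → (73.115,17.447). Open path.

G21
G90
G0 X33.864 Y37.175
M3 S267
G1 X75.624 Y35.120 F2402
G0 X20.594 Y50.213
M3 S779
G1 X58.644 Y50.213 F1164
G1 X58.644 Y36.645
G1 X20.594 Y36.645
G1 X20.594 Y50.213
G0 X22.139 Y80.570
M3 S267
G1 X110.260 Y30.970 F2402
G1 X70.745 Y72.439
G0 X25.011 Y19.845
M3 S267
G1 X45.641 Y13.019 F2402
G1 X60.767 Y9.365
G1 X70.387 Y8.886
G1 X74.503 Y11.580
G1 X73.115 Y17.447
M5
G0 X0.000 Y0.000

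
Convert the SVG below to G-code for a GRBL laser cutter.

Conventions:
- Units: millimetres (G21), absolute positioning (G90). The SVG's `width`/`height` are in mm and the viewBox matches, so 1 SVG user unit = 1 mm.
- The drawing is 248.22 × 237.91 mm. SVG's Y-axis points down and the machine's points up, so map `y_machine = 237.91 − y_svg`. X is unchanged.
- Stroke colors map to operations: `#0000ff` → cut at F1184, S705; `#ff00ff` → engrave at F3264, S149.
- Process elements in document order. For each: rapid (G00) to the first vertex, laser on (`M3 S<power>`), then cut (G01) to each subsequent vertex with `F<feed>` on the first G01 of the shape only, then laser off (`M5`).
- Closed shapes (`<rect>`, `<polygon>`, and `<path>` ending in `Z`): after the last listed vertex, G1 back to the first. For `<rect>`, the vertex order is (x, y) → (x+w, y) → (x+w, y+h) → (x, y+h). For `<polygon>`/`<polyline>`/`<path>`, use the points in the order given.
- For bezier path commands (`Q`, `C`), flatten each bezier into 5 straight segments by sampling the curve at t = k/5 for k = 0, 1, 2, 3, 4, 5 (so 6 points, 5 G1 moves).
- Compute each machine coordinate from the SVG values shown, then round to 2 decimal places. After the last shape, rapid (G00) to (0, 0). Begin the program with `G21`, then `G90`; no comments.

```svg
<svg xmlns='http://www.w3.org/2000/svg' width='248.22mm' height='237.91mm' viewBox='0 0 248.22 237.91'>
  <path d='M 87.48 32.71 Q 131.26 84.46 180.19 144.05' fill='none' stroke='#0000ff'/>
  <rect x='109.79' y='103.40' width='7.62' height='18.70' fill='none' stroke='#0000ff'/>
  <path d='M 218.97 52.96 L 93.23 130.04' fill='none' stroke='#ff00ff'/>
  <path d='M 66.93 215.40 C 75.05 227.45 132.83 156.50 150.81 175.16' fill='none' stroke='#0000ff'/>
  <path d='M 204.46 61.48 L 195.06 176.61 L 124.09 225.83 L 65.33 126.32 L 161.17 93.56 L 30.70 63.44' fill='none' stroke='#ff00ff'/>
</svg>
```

G21
G90
G00 X87.48 Y205.20
M3 S705
G01 X105.20 Y184.19 F1184
G01 X123.33 Y162.55
G01 X141.87 Y140.28
G01 X160.82 Y117.38
G01 X180.19 Y93.86
M5
G00 X109.79 Y134.51
M3 S705
G01 X117.41 Y134.51 F1184
G01 X117.41 Y115.81
G01 X109.79 Y115.81
G01 X109.79 Y134.51
M5
G00 X218.97 Y184.95
M3 S149
G01 X93.23 Y107.87 F3264
M5
G00 X66.93 Y22.51
M3 S705
G01 X77.05 Y23.86 F1184
G01 X94.79 Y36.84
G01 X115.86 Y53.18
G01 X135.96 Y64.57
G01 X150.81 Y62.75
M5
G00 X204.46 Y176.43
M3 S149
G01 X195.06 Y61.30 F3264
G01 X124.09 Y12.08
G01 X65.33 Y111.59
G01 X161.17 Y144.35
G01 X30.70 Y174.47
M5
G00 X0.00 Y0.00

viewBox `0 0 248.22 237.91` with mm width/height → 1 unit = 1 mm. Flip: y_m = 237.91 − y_svg.

**Shape 1** — `<path>` quadratic bezier, stroke `#0000ff` → cut (S705, F1184). Control points (SVG): P0=(87.48,32.71), P1=(131.26,84.46), P2=(180.19,144.05); sampled at t=k/5. Machine vertices: (87.48,205.20) → (105.20,184.19) → (123.33,162.55) → (141.87,140.28) → (160.82,117.38) → (180.19,93.86). Open path.

**Shape 2** — `<rect>` rectangle, stroke `#0000ff` → cut (S705, F1184). Machine vertices: (109.79,134.51) → (117.41,134.51) → (117.41,115.81) → (109.79,115.81) → (109.79,134.51). Closed: final G1 returns to the first vertex.

**Shape 3** — `<path>` line segment, stroke `#ff00ff` → engrave (S149, F3264). Machine vertices: (218.97,184.95) → (93.23,107.87). Open path.

**Shape 4** — `<path>` cubic bezier, stroke `#0000ff` → cut (S705, F1184). Control points (SVG): P0=(66.93,215.40), P1=(75.05,227.45), P2=(132.83,156.50), P3=(150.81,175.16); sampled at t=k/5. Machine vertices: (66.93,22.51) → (77.05,23.86) → (94.79,36.84) → (115.86,53.18) → (135.96,64.57) → (150.81,62.75). Open path.

**Shape 5** — `<path>` open polyline, stroke `#ff00ff` → engrave (S149, F3264). Machine vertices: (204.46,176.43) → (195.06,61.30) → (124.09,12.08) → (65.33,111.59) → (161.17,144.35) → (30.70,174.47). Open path.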